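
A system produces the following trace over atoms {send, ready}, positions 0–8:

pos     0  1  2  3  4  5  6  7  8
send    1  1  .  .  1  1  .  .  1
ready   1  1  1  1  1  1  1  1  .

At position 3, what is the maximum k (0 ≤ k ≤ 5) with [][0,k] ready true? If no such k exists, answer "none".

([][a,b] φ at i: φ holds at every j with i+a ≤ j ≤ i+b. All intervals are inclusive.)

ready must hold from j=3 onward; find where it first fails.
  j=3: holds
  j=4: holds
  j=5: holds
  j=6: holds
  j=7: holds
  j=8: fails
Holds on [3,7], so largest k = 4.

4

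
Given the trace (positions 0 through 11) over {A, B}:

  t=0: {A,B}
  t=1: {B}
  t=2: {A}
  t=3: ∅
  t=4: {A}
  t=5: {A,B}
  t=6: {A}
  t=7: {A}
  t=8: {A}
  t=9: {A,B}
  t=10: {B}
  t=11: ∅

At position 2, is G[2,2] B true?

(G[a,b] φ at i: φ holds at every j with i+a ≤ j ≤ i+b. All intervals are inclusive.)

False

Check B at every j in [4,4]:
  j=4: false
Fails at j=4 → formula fails.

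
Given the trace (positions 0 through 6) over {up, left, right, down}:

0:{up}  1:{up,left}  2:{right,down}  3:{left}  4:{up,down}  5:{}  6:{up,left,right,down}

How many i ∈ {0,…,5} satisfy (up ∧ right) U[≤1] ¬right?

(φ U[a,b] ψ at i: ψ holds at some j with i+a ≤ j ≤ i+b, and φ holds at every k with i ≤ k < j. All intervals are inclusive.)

5

Evaluate at each i in [0,5]:
  i=0: ✓ (rhs at j=0)
  i=1: ✓ (rhs at j=1)
  i=2: ✗ (lhs fails at k=2 before rhs at j=3)
  i=3: ✓ (rhs at j=3)
  i=4: ✓ (rhs at j=4)
  i=5: ✓ (rhs at j=5)
Positions where it holds: {0, 1, 3, 4, 5} → 5.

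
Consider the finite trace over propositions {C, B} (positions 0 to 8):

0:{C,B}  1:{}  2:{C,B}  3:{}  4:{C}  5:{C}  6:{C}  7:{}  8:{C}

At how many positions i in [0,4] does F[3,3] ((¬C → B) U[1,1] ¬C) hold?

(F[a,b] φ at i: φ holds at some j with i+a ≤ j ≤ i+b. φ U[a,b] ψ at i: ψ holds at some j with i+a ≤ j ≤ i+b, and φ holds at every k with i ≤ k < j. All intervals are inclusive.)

Evaluate at each i in [0,4]:
  i=0: ✗ (none in [3,3])
  i=1: ✗ (none in [4,4])
  i=2: ✗ (none in [5,5])
  i=3: ✓ (witness j=6)
  i=4: ✗ (none in [7,7])
Positions where it holds: {3} → 1.

1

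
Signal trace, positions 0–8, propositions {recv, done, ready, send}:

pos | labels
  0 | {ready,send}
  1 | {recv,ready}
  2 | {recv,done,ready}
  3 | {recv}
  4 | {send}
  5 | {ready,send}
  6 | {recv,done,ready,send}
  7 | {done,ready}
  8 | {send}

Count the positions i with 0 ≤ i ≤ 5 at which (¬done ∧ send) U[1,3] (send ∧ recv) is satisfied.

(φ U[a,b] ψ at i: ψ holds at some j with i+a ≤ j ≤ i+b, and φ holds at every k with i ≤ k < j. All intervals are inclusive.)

Evaluate at each i in [0,5]:
  i=0: ✗ (no rhs in [1,3])
  i=1: ✗ (no rhs in [2,4])
  i=2: ✗ (no rhs in [3,5])
  i=3: ✗ (lhs fails at k=3 before rhs at j=6)
  i=4: ✓ (rhs at j=6; lhs holds on [4,5])
  i=5: ✓ (rhs at j=6; lhs holds on [5,5])
Positions where it holds: {4, 5} → 2.

2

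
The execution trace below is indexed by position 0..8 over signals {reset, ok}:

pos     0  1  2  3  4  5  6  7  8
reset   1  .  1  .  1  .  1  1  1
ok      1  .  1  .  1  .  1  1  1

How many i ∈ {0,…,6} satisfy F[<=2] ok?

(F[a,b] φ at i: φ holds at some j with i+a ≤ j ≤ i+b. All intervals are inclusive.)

Evaluate at each i in [0,6]:
  i=0: ✓ (witness j=0)
  i=1: ✓ (witness j=2)
  i=2: ✓ (witness j=2)
  i=3: ✓ (witness j=4)
  i=4: ✓ (witness j=4)
  i=5: ✓ (witness j=6)
  i=6: ✓ (witness j=6)
Positions where it holds: {0, 1, 2, 3, 4, 5, 6} → 7.

7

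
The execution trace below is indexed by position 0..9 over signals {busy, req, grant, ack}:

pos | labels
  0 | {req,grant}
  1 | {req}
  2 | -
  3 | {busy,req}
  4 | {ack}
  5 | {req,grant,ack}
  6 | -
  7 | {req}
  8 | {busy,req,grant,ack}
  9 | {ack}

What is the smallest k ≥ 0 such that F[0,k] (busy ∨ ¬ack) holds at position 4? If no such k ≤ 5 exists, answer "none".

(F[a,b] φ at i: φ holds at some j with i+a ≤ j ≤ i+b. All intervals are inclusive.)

Scan j = 4,5,… for (busy ∨ ¬ack):
  j=4: fails
  j=5: fails
  j=6: holds
First hit at j=6, so smallest k = 6-4 = 2.

2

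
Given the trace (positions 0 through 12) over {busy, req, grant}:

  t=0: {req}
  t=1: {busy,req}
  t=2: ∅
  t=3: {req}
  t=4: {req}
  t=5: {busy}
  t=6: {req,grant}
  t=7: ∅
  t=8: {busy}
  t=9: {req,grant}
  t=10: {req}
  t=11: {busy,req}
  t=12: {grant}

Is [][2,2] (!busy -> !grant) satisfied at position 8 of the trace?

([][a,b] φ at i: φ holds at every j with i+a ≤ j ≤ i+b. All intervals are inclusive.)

True

Check (!busy -> !grant) at every j in [10,10]:
  j=10: antecedent true; consequent true → ✓
All positions satisfy it → formula holds.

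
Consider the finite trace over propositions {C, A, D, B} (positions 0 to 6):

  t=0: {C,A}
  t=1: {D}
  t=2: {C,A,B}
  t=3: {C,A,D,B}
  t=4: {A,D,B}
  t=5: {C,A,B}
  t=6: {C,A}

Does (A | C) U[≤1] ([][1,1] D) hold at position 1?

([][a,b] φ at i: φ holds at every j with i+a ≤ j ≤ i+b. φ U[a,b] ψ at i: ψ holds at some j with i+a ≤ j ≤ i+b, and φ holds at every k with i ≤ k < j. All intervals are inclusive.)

Does not hold

Need some j in [1,2] with [][1,1] D, and (A | C) at every k in [1,j-1].
  j=1: [][1,1] D — fails at 2.
  j=2: [][1,1] D holds, but (A | C) fails at k=1 → not this j.
No j in the window works → until fails.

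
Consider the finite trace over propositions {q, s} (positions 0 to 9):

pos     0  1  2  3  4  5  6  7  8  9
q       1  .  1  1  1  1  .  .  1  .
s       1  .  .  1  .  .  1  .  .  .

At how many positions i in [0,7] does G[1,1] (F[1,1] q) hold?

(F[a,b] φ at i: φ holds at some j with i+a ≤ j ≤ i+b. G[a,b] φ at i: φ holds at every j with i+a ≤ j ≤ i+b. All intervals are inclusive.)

Evaluate at each i in [0,7]:
  i=0: ✓ (all of [1,1])
  i=1: ✓ (all of [2,2])
  i=2: ✓ (all of [3,3])
  i=3: ✓ (all of [4,4])
  i=4: ✗ (fails at j=5)
  i=5: ✗ (fails at j=6)
  i=6: ✓ (all of [7,7])
  i=7: ✗ (fails at j=8)
Positions where it holds: {0, 1, 2, 3, 6} → 5.

5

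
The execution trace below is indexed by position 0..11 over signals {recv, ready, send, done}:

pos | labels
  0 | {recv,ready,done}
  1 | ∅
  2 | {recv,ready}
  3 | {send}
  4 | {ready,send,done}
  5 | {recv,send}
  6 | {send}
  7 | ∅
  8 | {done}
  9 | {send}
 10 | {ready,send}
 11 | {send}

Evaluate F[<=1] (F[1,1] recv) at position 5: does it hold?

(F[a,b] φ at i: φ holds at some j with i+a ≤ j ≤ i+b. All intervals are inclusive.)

Does not hold

Check F[1,1] recv at each j in [5,6]:
  j=5: fails (none in [6,6])
  j=6: fails (none in [7,7])
No position in the window satisfies it → formula fails.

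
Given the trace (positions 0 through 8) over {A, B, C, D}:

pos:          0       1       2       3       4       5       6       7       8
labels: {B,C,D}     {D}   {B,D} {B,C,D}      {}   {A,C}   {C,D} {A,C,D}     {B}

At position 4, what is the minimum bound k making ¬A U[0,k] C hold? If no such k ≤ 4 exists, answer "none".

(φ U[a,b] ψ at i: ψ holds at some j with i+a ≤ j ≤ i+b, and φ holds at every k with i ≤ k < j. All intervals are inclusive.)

Need earliest j ≥ 4 with C, and ¬A at every k in [4,j-1].
  j=4: rhs fails.
  j=5: rhs holds; lhs holds on [4,4]. k = 1.

1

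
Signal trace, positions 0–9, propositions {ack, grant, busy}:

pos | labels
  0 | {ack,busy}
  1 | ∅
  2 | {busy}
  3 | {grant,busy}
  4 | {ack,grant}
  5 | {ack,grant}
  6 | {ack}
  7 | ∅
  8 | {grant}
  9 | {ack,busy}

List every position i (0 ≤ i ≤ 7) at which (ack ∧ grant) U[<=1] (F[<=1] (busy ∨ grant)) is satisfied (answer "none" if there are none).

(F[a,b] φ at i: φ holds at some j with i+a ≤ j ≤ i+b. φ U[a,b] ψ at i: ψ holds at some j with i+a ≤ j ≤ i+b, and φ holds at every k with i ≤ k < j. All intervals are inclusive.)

0, 1, 2, 3, 4, 5, 7

Evaluate at each i in [0,7]:
  i=0: ✓ (rhs at j=0)
  i=1: ✓ (rhs at j=1)
  i=2: ✓ (rhs at j=2)
  i=3: ✓ (rhs at j=3)
  i=4: ✓ (rhs at j=4)
  i=5: ✓ (rhs at j=5)
  i=6: ✗ (lhs fails at k=6 before rhs at j=7)
  i=7: ✓ (rhs at j=7)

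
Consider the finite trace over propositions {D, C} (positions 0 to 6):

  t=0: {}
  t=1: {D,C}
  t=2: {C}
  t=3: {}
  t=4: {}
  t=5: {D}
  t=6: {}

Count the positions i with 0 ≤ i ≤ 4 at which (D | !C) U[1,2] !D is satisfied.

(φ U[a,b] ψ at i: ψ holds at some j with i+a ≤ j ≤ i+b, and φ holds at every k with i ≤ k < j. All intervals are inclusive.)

Evaluate at each i in [0,4]:
  i=0: ✓ (rhs at j=2; lhs holds on [0,1])
  i=1: ✓ (rhs at j=2; lhs holds on [1,1])
  i=2: ✗ (lhs fails at k=2 before rhs at j=3)
  i=3: ✓ (rhs at j=4; lhs holds on [3,3])
  i=4: ✓ (rhs at j=6; lhs holds on [4,5])
Positions where it holds: {0, 1, 3, 4} → 4.

4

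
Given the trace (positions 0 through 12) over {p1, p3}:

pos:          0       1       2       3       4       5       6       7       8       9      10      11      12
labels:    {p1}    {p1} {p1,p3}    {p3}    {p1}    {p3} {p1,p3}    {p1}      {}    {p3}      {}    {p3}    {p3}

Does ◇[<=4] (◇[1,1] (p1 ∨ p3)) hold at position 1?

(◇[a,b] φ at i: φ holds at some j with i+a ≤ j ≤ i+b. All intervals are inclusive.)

True

Check ◇[1,1] (p1 ∨ p3) at each j in [1,5]:
  j=1: holds (witness at 2)
  j=2: holds (witness at 3)
  j=3: holds (witness at 4)
  j=4: holds (witness at 5)
  j=5: holds (witness at 6)
Found at j=1 → formula holds.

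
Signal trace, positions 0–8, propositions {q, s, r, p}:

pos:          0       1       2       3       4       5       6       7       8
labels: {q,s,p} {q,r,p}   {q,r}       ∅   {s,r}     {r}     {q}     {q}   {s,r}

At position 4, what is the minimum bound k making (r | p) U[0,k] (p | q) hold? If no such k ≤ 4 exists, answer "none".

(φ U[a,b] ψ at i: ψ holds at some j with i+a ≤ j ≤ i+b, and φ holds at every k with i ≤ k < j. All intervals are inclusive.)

Need earliest j ≥ 4 with (p | q), and (r | p) at every k in [4,j-1].
  j=4: rhs fails.
  j=5: rhs fails.
  j=6: rhs holds; lhs holds on [4,5]. k = 2.

2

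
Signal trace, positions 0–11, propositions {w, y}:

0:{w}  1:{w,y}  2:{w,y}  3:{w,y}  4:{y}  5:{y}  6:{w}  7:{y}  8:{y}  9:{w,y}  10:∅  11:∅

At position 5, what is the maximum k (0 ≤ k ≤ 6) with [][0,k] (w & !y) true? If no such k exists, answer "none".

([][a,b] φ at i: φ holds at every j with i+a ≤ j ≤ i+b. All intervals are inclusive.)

(w & !y) must hold from j=5 onward; find where it first fails.
  j=5: fails → no k works.

none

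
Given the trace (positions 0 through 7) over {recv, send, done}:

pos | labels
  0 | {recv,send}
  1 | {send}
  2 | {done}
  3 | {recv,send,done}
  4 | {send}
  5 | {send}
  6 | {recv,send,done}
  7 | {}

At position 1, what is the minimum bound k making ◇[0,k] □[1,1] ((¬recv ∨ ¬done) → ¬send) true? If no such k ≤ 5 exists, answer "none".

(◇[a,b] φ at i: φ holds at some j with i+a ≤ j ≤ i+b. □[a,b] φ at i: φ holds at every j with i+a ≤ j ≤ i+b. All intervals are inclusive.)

Scan j = 1,2,… for □[1,1] ((¬recv ∨ ¬done) → ¬send):
  j=1: holds
First hit at j=1, so smallest k = 1-1 = 0.

0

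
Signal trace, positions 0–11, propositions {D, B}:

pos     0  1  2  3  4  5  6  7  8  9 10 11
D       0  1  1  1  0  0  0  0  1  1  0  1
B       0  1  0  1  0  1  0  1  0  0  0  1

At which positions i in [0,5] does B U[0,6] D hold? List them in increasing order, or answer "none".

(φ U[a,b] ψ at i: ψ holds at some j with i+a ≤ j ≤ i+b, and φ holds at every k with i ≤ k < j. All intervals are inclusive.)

Evaluate at each i in [0,5]:
  i=0: ✗ (lhs fails at k=0 before rhs at j=1)
  i=1: ✓ (rhs at j=1)
  i=2: ✓ (rhs at j=2)
  i=3: ✓ (rhs at j=3)
  i=4: ✗ (lhs fails at k=4 before rhs at j=8)
  i=5: ✗ (lhs fails at k=6 before rhs at j=8)

1, 2, 3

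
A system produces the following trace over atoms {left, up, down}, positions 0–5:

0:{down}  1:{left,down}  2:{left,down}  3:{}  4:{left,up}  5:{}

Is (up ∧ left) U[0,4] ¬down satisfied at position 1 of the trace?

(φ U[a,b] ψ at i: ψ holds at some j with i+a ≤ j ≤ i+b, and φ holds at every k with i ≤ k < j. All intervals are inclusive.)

Need some j in [1,5] with ¬down, and (up ∧ left) at every k in [1,j-1].
  j=1: ¬down false.
  j=2: ¬down false.
  j=3: ¬down holds, but (up ∧ left) fails at k=1 → not this j.
  j=4: ¬down holds, but (up ∧ left) fails at k=1 → not this j.
  j=5: ¬down holds, but (up ∧ left) fails at k=1 → not this j.
No j in the window works → until fails.

Does not hold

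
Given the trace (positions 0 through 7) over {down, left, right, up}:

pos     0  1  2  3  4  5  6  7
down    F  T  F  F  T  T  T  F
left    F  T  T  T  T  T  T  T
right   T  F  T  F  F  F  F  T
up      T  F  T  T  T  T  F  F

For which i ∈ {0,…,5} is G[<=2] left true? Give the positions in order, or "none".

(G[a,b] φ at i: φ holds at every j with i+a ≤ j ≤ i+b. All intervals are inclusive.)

Evaluate at each i in [0,5]:
  i=0: ✗ (fails at j=0)
  i=1: ✓ (all of [1,3])
  i=2: ✓ (all of [2,4])
  i=3: ✓ (all of [3,5])
  i=4: ✓ (all of [4,6])
  i=5: ✓ (all of [5,7])

1, 2, 3, 4, 5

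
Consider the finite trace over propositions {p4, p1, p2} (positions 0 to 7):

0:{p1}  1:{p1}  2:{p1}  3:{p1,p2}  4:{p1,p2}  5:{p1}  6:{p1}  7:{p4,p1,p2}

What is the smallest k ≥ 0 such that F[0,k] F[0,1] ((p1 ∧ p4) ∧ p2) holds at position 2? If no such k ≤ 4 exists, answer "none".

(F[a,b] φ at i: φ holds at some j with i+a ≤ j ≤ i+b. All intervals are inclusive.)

4

Scan j = 2,3,… for F[0,1] ((p1 ∧ p4) ∧ p2):
  j=2: fails
  j=3: fails
  j=4: fails
  j=5: fails
  j=6: holds
First hit at j=6, so smallest k = 6-2 = 4.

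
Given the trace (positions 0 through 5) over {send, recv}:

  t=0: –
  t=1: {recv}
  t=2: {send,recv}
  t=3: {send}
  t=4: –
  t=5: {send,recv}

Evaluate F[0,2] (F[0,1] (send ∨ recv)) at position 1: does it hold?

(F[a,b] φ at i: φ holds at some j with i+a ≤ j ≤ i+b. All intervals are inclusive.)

Check F[0,1] (send ∨ recv) at each j in [1,3]:
  j=1: holds (witness at 1)
  j=2: holds (witness at 2)
  j=3: holds (witness at 3)
Found at j=1 → formula holds.

Holds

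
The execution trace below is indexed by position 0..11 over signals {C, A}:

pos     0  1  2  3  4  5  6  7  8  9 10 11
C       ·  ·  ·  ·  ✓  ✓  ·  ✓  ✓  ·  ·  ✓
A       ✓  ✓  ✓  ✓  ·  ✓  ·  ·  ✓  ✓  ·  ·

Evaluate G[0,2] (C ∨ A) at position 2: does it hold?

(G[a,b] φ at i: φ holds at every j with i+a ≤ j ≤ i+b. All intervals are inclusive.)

Check (C ∨ A) at every j in [2,4]:
  j=2: true
  j=3: true
  j=4: true
All positions satisfy it → formula holds.

Yes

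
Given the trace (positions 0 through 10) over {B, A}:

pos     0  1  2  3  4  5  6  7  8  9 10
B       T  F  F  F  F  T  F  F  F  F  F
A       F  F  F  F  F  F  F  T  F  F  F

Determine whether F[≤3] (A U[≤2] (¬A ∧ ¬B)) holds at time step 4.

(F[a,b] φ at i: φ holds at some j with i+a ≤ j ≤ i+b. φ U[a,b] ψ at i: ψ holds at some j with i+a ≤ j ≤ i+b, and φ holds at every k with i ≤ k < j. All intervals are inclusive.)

True

Check (A U[≤2] (¬A ∧ ¬B)) at each j in [4,7]:
  j=4: holds
  j=5: fails
  j=6: holds
  j=7: holds
Found at j=4 → formula holds.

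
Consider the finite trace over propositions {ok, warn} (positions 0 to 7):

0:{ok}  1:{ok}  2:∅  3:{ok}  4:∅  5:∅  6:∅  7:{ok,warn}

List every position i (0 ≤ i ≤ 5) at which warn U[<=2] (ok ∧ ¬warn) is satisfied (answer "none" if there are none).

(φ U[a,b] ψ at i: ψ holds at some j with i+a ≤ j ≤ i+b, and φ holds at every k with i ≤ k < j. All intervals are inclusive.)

Evaluate at each i in [0,5]:
  i=0: ✓ (rhs at j=0)
  i=1: ✓ (rhs at j=1)
  i=2: ✗ (lhs fails at k=2 before rhs at j=3)
  i=3: ✓ (rhs at j=3)
  i=4: ✗ (no rhs in [4,6])
  i=5: ✗ (no rhs in [5,7])

0, 1, 3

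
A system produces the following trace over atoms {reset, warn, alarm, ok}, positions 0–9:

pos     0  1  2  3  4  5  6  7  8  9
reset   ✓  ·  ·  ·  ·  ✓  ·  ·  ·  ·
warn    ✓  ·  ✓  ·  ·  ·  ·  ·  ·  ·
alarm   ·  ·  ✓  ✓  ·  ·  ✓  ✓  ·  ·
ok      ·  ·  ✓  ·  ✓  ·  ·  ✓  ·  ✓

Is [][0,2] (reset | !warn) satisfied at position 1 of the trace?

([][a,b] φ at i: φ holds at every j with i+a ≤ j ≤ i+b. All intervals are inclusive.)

Check (reset | !warn) at every j in [1,3]:
  j=1: true
  j=2: false
  j=3: true
Fails at j=2 → formula fails.

False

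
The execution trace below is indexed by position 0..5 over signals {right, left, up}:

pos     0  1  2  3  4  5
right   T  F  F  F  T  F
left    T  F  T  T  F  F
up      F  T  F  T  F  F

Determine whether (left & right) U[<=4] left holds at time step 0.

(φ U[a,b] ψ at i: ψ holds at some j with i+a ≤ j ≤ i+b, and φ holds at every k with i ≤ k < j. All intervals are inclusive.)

Need some j in [0,4] with left, and (left & right) at every k in [0,j-1].
  j=0: left holds; no prefix to check → satisfied.

True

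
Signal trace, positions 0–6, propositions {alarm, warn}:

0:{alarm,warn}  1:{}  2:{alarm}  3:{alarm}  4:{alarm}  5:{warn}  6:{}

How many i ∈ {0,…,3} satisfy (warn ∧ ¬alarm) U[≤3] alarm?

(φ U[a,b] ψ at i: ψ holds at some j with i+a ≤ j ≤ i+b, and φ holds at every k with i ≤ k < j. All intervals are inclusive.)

3

Evaluate at each i in [0,3]:
  i=0: ✓ (rhs at j=0)
  i=1: ✗ (lhs fails at k=1 before rhs at j=2)
  i=2: ✓ (rhs at j=2)
  i=3: ✓ (rhs at j=3)
Positions where it holds: {0, 2, 3} → 3.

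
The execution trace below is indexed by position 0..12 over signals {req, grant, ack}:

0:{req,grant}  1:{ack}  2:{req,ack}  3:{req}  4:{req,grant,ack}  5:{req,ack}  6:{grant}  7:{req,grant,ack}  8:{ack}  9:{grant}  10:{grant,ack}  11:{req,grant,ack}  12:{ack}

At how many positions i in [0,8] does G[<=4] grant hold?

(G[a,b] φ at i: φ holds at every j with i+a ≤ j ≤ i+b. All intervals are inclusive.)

0

Evaluate at each i in [0,8]:
  i=0: ✗ (fails at j=1)
  i=1: ✗ (fails at j=1)
  i=2: ✗ (fails at j=2)
  i=3: ✗ (fails at j=3)
  i=4: ✗ (fails at j=5)
  i=5: ✗ (fails at j=5)
  i=6: ✗ (fails at j=8)
  i=7: ✗ (fails at j=8)
  i=8: ✗ (fails at j=8)
Positions where it holds: {} → 0.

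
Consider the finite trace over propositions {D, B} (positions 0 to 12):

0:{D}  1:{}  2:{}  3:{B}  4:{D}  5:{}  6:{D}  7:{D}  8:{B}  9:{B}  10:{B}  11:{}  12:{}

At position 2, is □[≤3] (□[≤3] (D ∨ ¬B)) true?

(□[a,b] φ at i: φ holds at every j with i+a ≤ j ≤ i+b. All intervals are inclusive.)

No

Check □[≤3] (D ∨ ¬B) at every j in [2,5]:
  j=2: fails at 3
  j=3: fails at 3
  j=4: holds on [4,7]
  j=5: fails at 8
Fails at j=2 → formula fails.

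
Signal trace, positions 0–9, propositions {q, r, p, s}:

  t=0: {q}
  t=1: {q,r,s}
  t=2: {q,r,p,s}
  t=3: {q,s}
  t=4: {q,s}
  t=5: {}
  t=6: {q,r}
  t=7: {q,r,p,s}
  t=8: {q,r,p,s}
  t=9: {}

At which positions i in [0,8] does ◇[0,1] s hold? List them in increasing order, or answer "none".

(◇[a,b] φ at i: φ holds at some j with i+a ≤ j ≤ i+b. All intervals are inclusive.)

Evaluate at each i in [0,8]:
  i=0: ✓ (witness j=1)
  i=1: ✓ (witness j=1)
  i=2: ✓ (witness j=2)
  i=3: ✓ (witness j=3)
  i=4: ✓ (witness j=4)
  i=5: ✗ (none in [5,6])
  i=6: ✓ (witness j=7)
  i=7: ✓ (witness j=7)
  i=8: ✓ (witness j=8)

0, 1, 2, 3, 4, 6, 7, 8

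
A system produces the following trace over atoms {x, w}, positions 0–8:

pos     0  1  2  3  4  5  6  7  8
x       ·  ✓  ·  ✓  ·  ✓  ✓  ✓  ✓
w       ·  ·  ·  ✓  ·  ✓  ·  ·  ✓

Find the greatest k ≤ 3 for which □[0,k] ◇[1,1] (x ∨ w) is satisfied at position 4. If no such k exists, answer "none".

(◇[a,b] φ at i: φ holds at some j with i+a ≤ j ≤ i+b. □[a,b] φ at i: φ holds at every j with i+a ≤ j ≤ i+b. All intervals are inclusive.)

◇[1,1] (x ∨ w) must hold from j=4 onward; find where it first fails.
  j=4: holds
  j=5: holds
  j=6: holds
  j=7: holds
Holds through j=7; largest k = 3.

3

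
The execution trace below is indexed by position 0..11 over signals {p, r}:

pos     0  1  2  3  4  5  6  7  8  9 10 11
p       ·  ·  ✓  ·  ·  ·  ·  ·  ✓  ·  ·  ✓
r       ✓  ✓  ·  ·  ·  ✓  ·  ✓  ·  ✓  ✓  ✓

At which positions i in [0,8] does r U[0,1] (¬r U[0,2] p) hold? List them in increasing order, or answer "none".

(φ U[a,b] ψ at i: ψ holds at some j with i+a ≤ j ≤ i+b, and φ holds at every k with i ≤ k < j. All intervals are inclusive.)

Evaluate at each i in [0,8]:
  i=0: ✗ (no rhs in [0,1])
  i=1: ✓ (rhs at j=2; lhs holds on [1,1])
  i=2: ✓ (rhs at j=2)
  i=3: ✗ (no rhs in [3,4])
  i=4: ✗ (no rhs in [4,5])
  i=5: ✗ (no rhs in [5,6])
  i=6: ✗ (no rhs in [6,7])
  i=7: ✓ (rhs at j=8; lhs holds on [7,7])
  i=8: ✓ (rhs at j=8)

1, 2, 7, 8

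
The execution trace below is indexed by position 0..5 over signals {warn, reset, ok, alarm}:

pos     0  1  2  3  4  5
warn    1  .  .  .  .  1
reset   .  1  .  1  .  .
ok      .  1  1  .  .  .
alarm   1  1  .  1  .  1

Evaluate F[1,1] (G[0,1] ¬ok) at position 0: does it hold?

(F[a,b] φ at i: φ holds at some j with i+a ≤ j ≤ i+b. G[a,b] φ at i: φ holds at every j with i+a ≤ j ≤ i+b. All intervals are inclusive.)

Check G[0,1] ¬ok at each j in [1,1]:
  j=1: fails at 1
No position in the window satisfies it → formula fails.

False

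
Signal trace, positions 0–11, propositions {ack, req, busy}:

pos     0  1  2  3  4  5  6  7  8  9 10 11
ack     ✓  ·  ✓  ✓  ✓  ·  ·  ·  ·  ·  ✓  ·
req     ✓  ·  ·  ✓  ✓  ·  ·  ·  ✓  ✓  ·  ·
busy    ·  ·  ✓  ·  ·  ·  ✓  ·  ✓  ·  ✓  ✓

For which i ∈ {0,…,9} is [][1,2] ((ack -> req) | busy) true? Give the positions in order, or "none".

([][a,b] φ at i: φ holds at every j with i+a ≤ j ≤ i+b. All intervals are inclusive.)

0, 1, 2, 3, 4, 5, 6, 7, 8, 9

Evaluate at each i in [0,9]:
  i=0: ✓ (all of [1,2])
  i=1: ✓ (all of [2,3])
  i=2: ✓ (all of [3,4])
  i=3: ✓ (all of [4,5])
  i=4: ✓ (all of [5,6])
  i=5: ✓ (all of [6,7])
  i=6: ✓ (all of [7,8])
  i=7: ✓ (all of [8,9])
  i=8: ✓ (all of [9,10])
  i=9: ✓ (all of [10,11])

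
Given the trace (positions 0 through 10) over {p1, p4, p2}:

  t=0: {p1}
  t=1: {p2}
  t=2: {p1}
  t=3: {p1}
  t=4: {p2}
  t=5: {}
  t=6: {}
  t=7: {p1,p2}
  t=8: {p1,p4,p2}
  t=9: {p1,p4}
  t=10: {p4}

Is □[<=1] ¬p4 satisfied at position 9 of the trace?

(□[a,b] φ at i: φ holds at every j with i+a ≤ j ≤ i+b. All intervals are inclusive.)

False

Check ¬p4 at every j in [9,10]:
  j=9: false
  j=10: false
Fails at j=9 → formula fails.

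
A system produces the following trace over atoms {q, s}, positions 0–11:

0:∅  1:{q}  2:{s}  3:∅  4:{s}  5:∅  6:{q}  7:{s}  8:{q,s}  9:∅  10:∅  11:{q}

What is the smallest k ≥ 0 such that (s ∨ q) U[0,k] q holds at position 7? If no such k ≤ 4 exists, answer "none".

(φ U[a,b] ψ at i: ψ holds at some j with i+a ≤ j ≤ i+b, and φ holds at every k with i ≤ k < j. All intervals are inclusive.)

Need earliest j ≥ 7 with q, and (s ∨ q) at every k in [7,j-1].
  j=7: rhs fails.
  j=8: rhs holds; lhs holds on [7,7]. k = 1.

1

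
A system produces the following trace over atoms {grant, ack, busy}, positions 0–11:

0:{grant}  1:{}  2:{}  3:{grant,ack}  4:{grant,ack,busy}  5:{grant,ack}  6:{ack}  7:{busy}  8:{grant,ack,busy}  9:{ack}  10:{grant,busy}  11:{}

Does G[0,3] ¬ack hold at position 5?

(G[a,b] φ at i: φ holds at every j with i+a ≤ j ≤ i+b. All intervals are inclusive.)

Check ¬ack at every j in [5,8]:
  j=5: false
  j=6: false
  j=7: true
  j=8: false
Fails at j=5 → formula fails.

Does not hold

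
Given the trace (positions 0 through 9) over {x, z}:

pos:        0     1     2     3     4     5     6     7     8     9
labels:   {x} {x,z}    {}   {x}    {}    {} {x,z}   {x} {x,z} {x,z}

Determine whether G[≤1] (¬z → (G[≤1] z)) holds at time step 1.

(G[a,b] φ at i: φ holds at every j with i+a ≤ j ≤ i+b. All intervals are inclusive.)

Does not hold

Check (¬z → (G[≤1] z)) at every j in [1,2]:
  j=1: antecedent false → ✓
  j=2: antecedent true; consequent fails at 2 → ✗
Fails at j=2 → formula fails.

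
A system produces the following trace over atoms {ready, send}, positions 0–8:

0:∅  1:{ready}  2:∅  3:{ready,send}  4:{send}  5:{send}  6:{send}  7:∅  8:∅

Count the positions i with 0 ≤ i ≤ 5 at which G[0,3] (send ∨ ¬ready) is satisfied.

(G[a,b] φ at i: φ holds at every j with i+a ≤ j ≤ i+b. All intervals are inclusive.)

4

Evaluate at each i in [0,5]:
  i=0: ✗ (fails at j=1)
  i=1: ✗ (fails at j=1)
  i=2: ✓ (all of [2,5])
  i=3: ✓ (all of [3,6])
  i=4: ✓ (all of [4,7])
  i=5: ✓ (all of [5,8])
Positions where it holds: {2, 3, 4, 5} → 4.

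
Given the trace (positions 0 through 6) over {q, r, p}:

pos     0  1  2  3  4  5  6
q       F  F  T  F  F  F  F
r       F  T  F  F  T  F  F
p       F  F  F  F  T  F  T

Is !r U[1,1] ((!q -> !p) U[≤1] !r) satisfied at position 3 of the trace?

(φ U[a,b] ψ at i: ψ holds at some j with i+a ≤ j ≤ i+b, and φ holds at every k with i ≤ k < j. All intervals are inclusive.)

Need some j in [4,4] with ((!q -> !p) U[≤1] !r), and !r at every k in [3,j-1].
  j=4: ((!q -> !p) U[≤1] !r) — fails.
No j in the window works → until fails.

Does not hold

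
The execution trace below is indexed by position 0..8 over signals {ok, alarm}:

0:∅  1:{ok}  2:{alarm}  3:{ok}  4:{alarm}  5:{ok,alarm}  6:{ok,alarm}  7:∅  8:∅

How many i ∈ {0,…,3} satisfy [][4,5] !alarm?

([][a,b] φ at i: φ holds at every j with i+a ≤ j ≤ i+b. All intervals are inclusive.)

Evaluate at each i in [0,3]:
  i=0: ✗ (fails at j=4)
  i=1: ✗ (fails at j=5)
  i=2: ✗ (fails at j=6)
  i=3: ✓ (all of [7,8])
Positions where it holds: {3} → 1.

1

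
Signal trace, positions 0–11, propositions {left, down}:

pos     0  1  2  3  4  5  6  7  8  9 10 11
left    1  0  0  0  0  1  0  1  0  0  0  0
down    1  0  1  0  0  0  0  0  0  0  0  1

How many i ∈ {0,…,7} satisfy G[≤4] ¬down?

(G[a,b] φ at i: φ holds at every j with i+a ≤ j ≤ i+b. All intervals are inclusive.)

Evaluate at each i in [0,7]:
  i=0: ✗ (fails at j=0)
  i=1: ✗ (fails at j=2)
  i=2: ✗ (fails at j=2)
  i=3: ✓ (all of [3,7])
  i=4: ✓ (all of [4,8])
  i=5: ✓ (all of [5,9])
  i=6: ✓ (all of [6,10])
  i=7: ✗ (fails at j=11)
Positions where it holds: {3, 4, 5, 6} → 4.

4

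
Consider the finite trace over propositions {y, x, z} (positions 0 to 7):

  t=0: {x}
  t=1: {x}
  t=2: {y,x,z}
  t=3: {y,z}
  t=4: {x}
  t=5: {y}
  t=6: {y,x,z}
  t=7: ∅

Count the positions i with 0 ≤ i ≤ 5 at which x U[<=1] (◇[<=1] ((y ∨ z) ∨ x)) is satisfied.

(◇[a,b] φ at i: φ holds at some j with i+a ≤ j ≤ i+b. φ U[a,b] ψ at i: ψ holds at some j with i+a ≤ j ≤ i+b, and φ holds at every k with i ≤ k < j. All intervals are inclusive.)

6

Evaluate at each i in [0,5]:
  i=0: ✓ (rhs at j=0)
  i=1: ✓ (rhs at j=1)
  i=2: ✓ (rhs at j=2)
  i=3: ✓ (rhs at j=3)
  i=4: ✓ (rhs at j=4)
  i=5: ✓ (rhs at j=5)
Positions where it holds: {0, 1, 2, 3, 4, 5} → 6.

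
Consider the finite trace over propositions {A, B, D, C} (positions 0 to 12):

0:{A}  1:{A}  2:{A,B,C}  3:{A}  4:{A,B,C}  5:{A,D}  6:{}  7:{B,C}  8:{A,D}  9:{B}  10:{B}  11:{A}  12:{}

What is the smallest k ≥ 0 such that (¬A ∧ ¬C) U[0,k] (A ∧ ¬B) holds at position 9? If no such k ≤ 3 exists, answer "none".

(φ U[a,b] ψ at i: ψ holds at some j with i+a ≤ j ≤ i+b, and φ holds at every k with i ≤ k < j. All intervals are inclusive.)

Need earliest j ≥ 9 with (A ∧ ¬B), and (¬A ∧ ¬C) at every k in [9,j-1].
  j=9: rhs fails.
  j=10: rhs fails.
  j=11: rhs holds; lhs holds on [9,10]. k = 2.

2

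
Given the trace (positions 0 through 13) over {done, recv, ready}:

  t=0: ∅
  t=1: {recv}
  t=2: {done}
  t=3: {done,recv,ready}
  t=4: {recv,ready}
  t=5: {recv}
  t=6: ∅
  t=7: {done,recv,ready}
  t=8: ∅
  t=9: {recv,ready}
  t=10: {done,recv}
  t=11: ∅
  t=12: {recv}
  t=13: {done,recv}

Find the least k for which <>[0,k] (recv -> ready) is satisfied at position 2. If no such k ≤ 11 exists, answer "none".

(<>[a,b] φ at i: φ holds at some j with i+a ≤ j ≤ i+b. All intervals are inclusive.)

Scan j = 2,3,… for (recv -> ready):
  j=2: holds
First hit at j=2, so smallest k = 2-2 = 0.

0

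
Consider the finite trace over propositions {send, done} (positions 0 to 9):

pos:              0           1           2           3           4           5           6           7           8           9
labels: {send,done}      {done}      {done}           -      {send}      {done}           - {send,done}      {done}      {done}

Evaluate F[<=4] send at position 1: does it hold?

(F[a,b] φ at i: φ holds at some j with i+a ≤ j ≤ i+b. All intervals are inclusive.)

Holds

Check send at each j in [1,5]:
  j=1: false
  j=2: false
  j=3: false
  j=4: true
  j=5: false
Found at j=4 → formula holds.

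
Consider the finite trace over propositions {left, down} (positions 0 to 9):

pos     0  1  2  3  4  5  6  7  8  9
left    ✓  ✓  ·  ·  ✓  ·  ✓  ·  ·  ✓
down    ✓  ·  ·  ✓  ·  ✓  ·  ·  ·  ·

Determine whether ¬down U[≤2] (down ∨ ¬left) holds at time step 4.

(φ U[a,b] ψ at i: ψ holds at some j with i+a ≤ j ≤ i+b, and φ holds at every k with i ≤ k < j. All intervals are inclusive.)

True

Need some j in [4,6] with (down ∨ ¬left), and ¬down at every k in [4,j-1].
  j=4: (down ∨ ¬left) false.
  j=5: (down ∨ ¬left) holds; ¬down holds at every k in [4,4] → satisfied.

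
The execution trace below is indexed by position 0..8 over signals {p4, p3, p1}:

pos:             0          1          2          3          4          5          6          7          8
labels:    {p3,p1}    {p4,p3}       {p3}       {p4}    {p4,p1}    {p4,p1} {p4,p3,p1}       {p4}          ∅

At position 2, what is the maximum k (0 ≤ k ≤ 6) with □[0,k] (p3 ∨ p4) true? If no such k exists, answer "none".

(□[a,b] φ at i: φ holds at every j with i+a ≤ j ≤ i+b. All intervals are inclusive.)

5

(p3 ∨ p4) must hold from j=2 onward; find where it first fails.
  j=2: holds
  j=3: holds
  j=4: holds
  j=5: holds
  j=6: holds
  j=7: holds
  j=8: fails
Holds on [2,7], so largest k = 5.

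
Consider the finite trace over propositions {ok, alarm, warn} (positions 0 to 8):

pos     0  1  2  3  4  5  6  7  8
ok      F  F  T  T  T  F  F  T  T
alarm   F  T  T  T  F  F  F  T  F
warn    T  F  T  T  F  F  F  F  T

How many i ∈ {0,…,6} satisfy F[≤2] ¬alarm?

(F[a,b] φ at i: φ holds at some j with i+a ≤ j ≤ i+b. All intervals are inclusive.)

6

Evaluate at each i in [0,6]:
  i=0: ✓ (witness j=0)
  i=1: ✗ (none in [1,3])
  i=2: ✓ (witness j=4)
  i=3: ✓ (witness j=4)
  i=4: ✓ (witness j=4)
  i=5: ✓ (witness j=5)
  i=6: ✓ (witness j=6)
Positions where it holds: {0, 2, 3, 4, 5, 6} → 6.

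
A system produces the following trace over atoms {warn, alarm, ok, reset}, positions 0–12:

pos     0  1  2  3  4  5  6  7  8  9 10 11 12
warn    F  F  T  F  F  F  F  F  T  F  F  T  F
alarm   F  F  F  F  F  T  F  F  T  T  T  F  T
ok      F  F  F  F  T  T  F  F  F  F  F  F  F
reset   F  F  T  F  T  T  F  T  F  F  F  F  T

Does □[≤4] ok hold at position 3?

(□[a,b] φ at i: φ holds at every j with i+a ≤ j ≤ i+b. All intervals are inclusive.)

False

Check ok at every j in [3,7]:
  j=3: false
  j=4: true
  j=5: true
  j=6: false
  j=7: false
Fails at j=3 → formula fails.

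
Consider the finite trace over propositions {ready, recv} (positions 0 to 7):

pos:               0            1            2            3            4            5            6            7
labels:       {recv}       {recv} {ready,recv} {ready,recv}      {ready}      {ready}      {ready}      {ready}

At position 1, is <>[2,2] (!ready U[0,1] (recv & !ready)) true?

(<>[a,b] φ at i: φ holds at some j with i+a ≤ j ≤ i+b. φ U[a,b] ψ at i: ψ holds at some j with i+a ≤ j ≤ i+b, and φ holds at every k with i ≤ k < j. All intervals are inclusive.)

No

Check (!ready U[0,1] (recv & !ready)) at each j in [3,3]:
  j=3: fails
No position in the window satisfies it → formula fails.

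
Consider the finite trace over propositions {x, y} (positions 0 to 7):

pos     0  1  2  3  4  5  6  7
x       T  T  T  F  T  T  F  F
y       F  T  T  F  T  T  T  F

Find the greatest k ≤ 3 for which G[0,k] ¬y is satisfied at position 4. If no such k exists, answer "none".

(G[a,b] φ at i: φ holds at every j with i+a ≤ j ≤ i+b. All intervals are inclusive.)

¬y must hold from j=4 onward; find where it first fails.
  j=4: fails → no k works.

none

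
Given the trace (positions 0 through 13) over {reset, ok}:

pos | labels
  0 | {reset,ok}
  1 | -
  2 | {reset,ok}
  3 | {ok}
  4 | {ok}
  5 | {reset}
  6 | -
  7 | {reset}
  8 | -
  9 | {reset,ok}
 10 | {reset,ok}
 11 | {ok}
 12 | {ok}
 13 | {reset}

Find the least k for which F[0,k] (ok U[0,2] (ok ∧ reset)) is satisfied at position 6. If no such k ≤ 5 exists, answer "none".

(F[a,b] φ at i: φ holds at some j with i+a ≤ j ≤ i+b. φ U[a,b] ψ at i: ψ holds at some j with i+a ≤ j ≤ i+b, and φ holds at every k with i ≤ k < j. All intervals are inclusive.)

3

Scan j = 6,7,… for (ok U[0,2] (ok ∧ reset)):
  j=6: fails
  j=7: fails
  j=8: fails
  j=9: holds
First hit at j=9, so smallest k = 9-6 = 3.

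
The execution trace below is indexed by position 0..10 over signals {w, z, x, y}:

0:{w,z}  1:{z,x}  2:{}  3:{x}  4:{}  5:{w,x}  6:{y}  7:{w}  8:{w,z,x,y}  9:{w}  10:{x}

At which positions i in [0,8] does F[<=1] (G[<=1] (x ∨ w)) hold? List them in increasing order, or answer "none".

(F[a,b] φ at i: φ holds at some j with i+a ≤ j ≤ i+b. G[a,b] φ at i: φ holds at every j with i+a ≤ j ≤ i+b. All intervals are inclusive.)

0, 6, 7, 8

Evaluate at each i in [0,8]:
  i=0: ✓ (witness j=0)
  i=1: ✗ (none in [1,2])
  i=2: ✗ (none in [2,3])
  i=3: ✗ (none in [3,4])
  i=4: ✗ (none in [4,5])
  i=5: ✗ (none in [5,6])
  i=6: ✓ (witness j=7)
  i=7: ✓ (witness j=7)
  i=8: ✓ (witness j=8)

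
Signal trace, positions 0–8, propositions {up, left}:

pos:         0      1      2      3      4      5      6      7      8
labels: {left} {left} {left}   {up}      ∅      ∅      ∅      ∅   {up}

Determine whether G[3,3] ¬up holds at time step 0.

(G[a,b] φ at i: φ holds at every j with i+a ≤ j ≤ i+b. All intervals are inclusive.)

Check ¬up at every j in [3,3]:
  j=3: false
Fails at j=3 → formula fails.

No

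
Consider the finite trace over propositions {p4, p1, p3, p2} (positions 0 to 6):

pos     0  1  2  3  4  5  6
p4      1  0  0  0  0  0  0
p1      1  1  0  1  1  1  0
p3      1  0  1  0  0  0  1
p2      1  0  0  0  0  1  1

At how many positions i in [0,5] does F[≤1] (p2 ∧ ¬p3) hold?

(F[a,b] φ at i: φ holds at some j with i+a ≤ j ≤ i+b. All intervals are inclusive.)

2

Evaluate at each i in [0,5]:
  i=0: ✗ (none in [0,1])
  i=1: ✗ (none in [1,2])
  i=2: ✗ (none in [2,3])
  i=3: ✗ (none in [3,4])
  i=4: ✓ (witness j=5)
  i=5: ✓ (witness j=5)
Positions where it holds: {4, 5} → 2.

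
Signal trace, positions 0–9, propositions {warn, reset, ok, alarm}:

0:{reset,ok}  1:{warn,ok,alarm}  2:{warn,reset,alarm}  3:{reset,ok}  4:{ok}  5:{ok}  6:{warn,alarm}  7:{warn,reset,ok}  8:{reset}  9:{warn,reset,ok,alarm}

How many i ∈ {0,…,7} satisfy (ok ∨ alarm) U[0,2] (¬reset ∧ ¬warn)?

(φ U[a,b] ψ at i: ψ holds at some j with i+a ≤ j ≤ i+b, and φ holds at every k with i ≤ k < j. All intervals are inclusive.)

Evaluate at each i in [0,7]:
  i=0: ✗ (no rhs in [0,2])
  i=1: ✗ (no rhs in [1,3])
  i=2: ✓ (rhs at j=4; lhs holds on [2,3])
  i=3: ✓ (rhs at j=4; lhs holds on [3,3])
  i=4: ✓ (rhs at j=4)
  i=5: ✓ (rhs at j=5)
  i=6: ✗ (no rhs in [6,8])
  i=7: ✗ (no rhs in [7,9])
Positions where it holds: {2, 3, 4, 5} → 4.

4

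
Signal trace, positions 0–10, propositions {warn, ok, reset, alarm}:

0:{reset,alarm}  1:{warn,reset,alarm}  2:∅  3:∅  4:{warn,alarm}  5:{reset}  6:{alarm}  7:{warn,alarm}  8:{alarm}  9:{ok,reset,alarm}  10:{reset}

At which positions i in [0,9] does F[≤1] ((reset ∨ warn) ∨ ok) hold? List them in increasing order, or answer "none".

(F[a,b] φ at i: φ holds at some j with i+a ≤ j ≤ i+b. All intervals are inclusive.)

0, 1, 3, 4, 5, 6, 7, 8, 9

Evaluate at each i in [0,9]:
  i=0: ✓ (witness j=0)
  i=1: ✓ (witness j=1)
  i=2: ✗ (none in [2,3])
  i=3: ✓ (witness j=4)
  i=4: ✓ (witness j=4)
  i=5: ✓ (witness j=5)
  i=6: ✓ (witness j=7)
  i=7: ✓ (witness j=7)
  i=8: ✓ (witness j=9)
  i=9: ✓ (witness j=9)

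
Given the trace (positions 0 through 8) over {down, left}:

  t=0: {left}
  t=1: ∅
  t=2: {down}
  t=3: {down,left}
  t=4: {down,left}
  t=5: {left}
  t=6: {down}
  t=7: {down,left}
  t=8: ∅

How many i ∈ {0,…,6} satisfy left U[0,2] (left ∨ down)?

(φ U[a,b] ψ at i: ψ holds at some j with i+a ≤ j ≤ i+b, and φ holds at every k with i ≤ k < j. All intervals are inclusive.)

Evaluate at each i in [0,6]:
  i=0: ✓ (rhs at j=0)
  i=1: ✗ (lhs fails at k=1 before rhs at j=2)
  i=2: ✓ (rhs at j=2)
  i=3: ✓ (rhs at j=3)
  i=4: ✓ (rhs at j=4)
  i=5: ✓ (rhs at j=5)
  i=6: ✓ (rhs at j=6)
Positions where it holds: {0, 2, 3, 4, 5, 6} → 6.

6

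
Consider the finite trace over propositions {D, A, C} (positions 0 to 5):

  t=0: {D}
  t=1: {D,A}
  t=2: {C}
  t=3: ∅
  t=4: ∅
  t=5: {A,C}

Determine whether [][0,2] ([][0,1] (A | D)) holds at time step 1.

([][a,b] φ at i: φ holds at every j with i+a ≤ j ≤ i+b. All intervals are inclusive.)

False

Check [][0,1] (A | D) at every j in [1,3]:
  j=1: fails at 2
  j=2: fails at 2
  j=3: fails at 3
Fails at j=1 → formula fails.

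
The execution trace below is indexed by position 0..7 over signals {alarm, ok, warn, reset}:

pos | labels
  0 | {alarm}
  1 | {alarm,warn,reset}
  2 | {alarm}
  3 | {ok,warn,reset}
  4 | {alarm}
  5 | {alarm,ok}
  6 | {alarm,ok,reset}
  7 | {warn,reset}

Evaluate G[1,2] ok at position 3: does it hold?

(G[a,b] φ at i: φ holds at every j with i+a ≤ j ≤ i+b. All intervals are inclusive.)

No

Check ok at every j in [4,5]:
  j=4: false
  j=5: true
Fails at j=4 → formula fails.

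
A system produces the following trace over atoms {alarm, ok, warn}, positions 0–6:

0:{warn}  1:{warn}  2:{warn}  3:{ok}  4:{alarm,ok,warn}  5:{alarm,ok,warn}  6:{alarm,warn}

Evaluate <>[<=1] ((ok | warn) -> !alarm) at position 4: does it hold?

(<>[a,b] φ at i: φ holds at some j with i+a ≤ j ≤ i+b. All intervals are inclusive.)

Check ((ok | warn) -> !alarm) at each j in [4,5]:
  j=4: false
  j=5: false
No position in the window satisfies it → formula fails.

False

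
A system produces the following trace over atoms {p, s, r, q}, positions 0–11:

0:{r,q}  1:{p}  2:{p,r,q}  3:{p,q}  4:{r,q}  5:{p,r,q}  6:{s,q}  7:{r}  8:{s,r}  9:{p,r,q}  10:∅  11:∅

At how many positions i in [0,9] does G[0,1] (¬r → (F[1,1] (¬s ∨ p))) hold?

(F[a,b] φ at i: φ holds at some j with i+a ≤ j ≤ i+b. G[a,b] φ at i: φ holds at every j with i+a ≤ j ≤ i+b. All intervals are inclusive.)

Evaluate at each i in [0,9]:
  i=0: ✓ (all of [0,1])
  i=1: ✓ (all of [1,2])
  i=2: ✓ (all of [2,3])
  i=3: ✓ (all of [3,4])
  i=4: ✓ (all of [4,5])
  i=5: ✓ (all of [5,6])
  i=6: ✓ (all of [6,7])
  i=7: ✓ (all of [7,8])
  i=8: ✓ (all of [8,9])
  i=9: ✓ (all of [9,10])
Positions where it holds: {0, 1, 2, 3, 4, 5, 6, 7, 8, 9} → 10.

10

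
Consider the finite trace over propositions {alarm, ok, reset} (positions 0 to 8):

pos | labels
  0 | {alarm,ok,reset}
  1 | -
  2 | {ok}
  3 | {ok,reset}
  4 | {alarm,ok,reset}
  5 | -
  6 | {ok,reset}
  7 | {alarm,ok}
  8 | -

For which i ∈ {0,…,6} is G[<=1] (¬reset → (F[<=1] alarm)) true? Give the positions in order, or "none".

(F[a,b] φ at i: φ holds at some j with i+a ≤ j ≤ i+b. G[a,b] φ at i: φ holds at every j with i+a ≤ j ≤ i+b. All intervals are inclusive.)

3, 6

Evaluate at each i in [0,6]:
  i=0: ✗ (fails at j=1)
  i=1: ✗ (fails at j=1)
  i=2: ✗ (fails at j=2)
  i=3: ✓ (all of [3,4])
  i=4: ✗ (fails at j=5)
  i=5: ✗ (fails at j=5)
  i=6: ✓ (all of [6,7])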